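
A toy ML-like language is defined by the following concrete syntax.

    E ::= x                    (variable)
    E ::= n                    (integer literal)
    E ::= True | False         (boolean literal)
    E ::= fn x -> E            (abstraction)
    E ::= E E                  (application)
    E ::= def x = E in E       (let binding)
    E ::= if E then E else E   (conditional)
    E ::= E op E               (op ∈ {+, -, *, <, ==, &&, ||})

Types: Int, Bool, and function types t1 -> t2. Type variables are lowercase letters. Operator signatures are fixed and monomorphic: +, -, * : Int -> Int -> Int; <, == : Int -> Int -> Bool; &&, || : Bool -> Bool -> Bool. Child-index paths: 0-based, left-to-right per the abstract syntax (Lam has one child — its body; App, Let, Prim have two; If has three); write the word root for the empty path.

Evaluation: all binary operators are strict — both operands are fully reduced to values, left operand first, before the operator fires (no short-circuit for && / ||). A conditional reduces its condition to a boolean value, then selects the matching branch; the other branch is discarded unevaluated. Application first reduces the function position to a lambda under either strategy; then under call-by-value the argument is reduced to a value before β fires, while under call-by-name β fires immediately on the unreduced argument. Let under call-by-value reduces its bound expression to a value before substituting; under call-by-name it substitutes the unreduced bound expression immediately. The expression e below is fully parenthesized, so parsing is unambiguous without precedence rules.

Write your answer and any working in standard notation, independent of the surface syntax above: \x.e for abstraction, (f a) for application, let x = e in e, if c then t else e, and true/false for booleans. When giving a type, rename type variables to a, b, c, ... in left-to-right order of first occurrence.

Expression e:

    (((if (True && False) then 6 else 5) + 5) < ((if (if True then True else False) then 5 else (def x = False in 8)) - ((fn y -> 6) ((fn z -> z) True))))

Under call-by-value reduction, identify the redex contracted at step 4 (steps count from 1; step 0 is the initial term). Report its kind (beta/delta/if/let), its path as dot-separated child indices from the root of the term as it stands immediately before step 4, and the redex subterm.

Answer: if at 1.0.0 : (if true then true else false)

Derivation:
step 0: (((if (true && false) then 6 else 5) + 5) < ((if (if true then true else false) then 5 else (let x = false in 8)) - ((\y.6) ((\z.z) true))))
step 1: [delta@0.0.0] (((if false then 6 else 5) + 5) < ((if (if true then true else false) then 5 else (let x = false in 8)) - ((\y.6) ((\z.z) true))))
step 2: [if@0.0] ((5 + 5) < ((if (if true then true else false) then 5 else (let x = false in 8)) - ((\y.6) ((\z.z) true))))
step 3: [delta@0] (10 < ((if (if true then true else false) then 5 else (let x = false in 8)) - ((\y.6) ((\z.z) true))))
step 4: [if@1.0.0] (10 < ((if true then 5 else (let x = false in 8)) - ((\y.6) ((\z.z) true))))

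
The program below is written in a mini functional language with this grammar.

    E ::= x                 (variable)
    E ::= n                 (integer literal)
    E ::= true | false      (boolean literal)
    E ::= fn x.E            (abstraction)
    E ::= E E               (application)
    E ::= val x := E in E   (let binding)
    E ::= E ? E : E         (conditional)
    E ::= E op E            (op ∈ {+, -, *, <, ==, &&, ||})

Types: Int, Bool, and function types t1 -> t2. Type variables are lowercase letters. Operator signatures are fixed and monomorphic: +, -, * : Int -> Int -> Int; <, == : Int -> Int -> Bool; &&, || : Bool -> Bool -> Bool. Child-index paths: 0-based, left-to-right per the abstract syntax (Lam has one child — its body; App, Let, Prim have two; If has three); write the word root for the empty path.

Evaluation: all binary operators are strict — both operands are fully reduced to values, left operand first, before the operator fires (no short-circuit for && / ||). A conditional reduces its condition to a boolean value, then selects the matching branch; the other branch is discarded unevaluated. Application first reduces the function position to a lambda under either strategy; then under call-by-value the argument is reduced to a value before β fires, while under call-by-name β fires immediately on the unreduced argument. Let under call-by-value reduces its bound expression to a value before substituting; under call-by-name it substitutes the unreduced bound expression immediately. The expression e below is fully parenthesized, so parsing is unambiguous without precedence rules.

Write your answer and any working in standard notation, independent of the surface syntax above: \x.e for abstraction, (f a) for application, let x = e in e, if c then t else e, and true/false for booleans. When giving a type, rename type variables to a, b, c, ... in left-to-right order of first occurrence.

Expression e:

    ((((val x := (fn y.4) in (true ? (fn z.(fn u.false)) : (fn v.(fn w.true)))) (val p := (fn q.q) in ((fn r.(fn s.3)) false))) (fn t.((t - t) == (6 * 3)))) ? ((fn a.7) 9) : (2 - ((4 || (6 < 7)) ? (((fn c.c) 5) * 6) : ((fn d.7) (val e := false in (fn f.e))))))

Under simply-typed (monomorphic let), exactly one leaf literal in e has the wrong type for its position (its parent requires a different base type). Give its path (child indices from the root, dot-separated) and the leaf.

Answer: 2.1.0.0 : 4

Derivation:
\y._ : a -> Int
let x : a -> Int
  unify Bool ~ Bool
\u._ : c -> Bool
\z._ : b -> c -> Bool
\w._ : e -> Bool
\v._ : d -> e -> Bool
  unify b -> c -> Bool ~ d -> e -> Bool
  unify b ~ d
  unify c -> Bool ~ e -> Bool
  unify c ~ e
  unify Bool ~ Bool
q : f
\q._ : f -> f
let p : f -> f
\s._ : h -> Int
\r._ : g -> h -> Int
  unify g -> h -> Int ~ Bool -> i
  unify g ~ Bool
  unify h -> Int ~ i
_ _ : h -> Int
  unify d -> e -> Bool ~ (h -> Int) -> j
  unify d ~ h -> Int
  unify e -> Bool ~ j
_ _ : e -> Bool
t : k
  unify k ~ Int
t : Int
  unify Int ~ Int
  unify Int ~ Int
  unify Int ~ Int
  unify Int ~ Int
  unify Int ~ Int
\t._ : Int -> Bool
  unify e -> Bool ~ (Int -> Bool) -> l
  unify e ~ Int -> Bool
  unify Bool ~ l
_ _ : Bool
  unify Bool ~ Bool
\a._ : m -> Int
  unify m -> Int ~ Int -> n
  unify m ~ Int
  unify Int ~ n
_ _ : Int
  unify Int ~ Int
  unify Int ~ Bool
  FAIL: mismatch Int ~ Bool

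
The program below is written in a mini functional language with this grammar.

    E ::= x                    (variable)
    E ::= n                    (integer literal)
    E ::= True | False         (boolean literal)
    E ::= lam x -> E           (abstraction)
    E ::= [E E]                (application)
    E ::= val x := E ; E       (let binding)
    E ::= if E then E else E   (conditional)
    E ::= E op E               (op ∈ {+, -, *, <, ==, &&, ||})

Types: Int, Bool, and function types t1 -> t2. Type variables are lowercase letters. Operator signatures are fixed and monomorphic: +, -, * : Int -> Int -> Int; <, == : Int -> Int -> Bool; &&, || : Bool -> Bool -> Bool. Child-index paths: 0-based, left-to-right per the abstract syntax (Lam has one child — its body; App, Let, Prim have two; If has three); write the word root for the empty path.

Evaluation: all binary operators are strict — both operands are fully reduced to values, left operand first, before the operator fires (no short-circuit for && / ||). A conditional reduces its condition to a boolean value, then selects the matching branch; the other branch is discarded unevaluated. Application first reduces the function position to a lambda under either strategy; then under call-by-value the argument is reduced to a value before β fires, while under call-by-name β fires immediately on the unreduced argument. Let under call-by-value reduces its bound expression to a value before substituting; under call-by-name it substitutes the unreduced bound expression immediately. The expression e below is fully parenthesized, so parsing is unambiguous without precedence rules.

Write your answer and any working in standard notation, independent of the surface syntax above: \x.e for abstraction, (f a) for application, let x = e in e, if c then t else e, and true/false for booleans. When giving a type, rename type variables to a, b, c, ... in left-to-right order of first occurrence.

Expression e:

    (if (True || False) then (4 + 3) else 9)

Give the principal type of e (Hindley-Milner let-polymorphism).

Answer: Int

Derivation:
  unify Bool ~ Bool
  unify Bool ~ Bool
  unify Bool ~ Bool
  unify Int ~ Int
  unify Int ~ Int
  unify Int ~ Int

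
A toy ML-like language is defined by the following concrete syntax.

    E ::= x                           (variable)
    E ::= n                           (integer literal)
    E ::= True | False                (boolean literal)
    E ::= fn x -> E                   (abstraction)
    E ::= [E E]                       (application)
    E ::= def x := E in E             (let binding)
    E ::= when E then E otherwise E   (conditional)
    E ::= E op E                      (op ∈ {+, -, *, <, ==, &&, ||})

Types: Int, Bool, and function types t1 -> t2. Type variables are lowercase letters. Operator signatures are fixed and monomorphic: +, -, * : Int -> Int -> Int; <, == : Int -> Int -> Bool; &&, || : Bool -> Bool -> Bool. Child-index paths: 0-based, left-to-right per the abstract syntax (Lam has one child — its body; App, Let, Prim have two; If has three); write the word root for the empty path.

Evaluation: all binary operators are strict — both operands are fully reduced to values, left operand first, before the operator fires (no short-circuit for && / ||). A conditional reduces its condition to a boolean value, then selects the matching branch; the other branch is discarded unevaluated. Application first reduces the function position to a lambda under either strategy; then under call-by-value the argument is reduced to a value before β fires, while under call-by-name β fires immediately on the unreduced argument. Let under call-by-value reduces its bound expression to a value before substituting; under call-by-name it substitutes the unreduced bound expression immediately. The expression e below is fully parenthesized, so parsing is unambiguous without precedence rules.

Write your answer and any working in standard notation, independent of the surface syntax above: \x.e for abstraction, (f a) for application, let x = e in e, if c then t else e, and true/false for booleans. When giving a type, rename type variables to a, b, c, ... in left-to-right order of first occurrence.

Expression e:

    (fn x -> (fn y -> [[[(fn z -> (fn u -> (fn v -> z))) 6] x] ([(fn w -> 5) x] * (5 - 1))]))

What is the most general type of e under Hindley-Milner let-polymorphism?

Trace:
z : c
\v._ : e -> c
\u._ : d -> e -> c
\z._ : c -> d -> e -> c
  unify c -> d -> e -> c ~ Int -> f
  unify c ~ Int
  unify d -> e -> Int ~ f
_ _ : d -> e -> Int
x : a
  unify d -> e -> Int ~ a -> g
  unify d ~ a
  unify e -> Int ~ g
_ _ : e -> Int
\w._ : h -> Int
x : a
  unify h -> Int ~ a -> i
  unify h ~ a
  unify Int ~ i
_ _ : Int
  unify Int ~ Int
  unify Int ~ Int
  unify Int ~ Int
  unify Int ~ Int
  unify e -> Int ~ Int -> j
  unify e ~ Int
  unify Int ~ j
_ _ : Int
\y._ : b -> Int
\x._ : a -> b -> Int

Answer: a -> b -> Int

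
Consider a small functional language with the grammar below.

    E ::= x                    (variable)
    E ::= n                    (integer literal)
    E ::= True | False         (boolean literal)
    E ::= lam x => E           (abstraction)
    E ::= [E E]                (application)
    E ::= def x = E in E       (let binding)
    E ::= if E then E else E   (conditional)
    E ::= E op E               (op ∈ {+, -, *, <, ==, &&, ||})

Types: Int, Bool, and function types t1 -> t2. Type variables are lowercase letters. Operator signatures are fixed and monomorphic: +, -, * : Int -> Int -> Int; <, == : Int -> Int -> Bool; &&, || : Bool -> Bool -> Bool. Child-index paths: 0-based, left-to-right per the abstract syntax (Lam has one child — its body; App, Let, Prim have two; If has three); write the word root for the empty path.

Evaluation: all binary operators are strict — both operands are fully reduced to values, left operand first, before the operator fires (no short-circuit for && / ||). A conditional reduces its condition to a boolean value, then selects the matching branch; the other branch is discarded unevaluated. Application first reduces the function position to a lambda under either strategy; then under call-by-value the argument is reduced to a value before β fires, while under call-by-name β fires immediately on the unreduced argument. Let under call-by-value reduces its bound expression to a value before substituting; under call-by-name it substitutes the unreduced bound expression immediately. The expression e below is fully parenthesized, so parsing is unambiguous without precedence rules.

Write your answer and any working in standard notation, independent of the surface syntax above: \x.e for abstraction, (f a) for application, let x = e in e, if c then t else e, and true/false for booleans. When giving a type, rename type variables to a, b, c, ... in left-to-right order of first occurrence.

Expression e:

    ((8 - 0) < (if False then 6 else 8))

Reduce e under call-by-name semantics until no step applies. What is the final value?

Answer: false

Working:
step 0: ((8 - 0) < (if false then 6 else 8))
step 1: [delta@0] (8 < (if false then 6 else 8))
step 2: [if@1] (8 < 8)
step 3: [delta@root] false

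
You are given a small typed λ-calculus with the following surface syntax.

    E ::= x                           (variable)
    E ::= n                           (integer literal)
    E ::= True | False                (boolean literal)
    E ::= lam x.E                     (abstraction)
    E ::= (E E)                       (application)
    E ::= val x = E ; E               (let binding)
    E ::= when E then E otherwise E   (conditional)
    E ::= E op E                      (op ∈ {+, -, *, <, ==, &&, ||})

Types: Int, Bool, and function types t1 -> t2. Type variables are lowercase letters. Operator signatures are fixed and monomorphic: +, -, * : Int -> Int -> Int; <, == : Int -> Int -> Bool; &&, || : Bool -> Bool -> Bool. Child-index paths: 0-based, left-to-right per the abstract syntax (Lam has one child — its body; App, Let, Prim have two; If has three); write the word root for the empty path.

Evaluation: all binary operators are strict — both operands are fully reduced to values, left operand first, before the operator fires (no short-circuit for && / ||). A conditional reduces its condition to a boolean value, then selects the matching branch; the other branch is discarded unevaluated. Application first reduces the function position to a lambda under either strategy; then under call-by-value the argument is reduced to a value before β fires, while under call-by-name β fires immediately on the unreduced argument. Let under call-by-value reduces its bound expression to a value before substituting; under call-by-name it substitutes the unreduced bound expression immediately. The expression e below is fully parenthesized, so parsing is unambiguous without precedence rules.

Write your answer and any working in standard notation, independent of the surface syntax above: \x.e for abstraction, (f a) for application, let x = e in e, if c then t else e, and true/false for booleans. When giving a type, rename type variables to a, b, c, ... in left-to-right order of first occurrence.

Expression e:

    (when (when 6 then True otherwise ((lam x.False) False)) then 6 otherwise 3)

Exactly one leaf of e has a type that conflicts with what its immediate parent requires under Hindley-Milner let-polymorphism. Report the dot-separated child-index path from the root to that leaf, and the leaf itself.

Answer: 0.0 : 6

Working:
  unify Int ~ Bool
  FAIL: mismatch Int ~ Bool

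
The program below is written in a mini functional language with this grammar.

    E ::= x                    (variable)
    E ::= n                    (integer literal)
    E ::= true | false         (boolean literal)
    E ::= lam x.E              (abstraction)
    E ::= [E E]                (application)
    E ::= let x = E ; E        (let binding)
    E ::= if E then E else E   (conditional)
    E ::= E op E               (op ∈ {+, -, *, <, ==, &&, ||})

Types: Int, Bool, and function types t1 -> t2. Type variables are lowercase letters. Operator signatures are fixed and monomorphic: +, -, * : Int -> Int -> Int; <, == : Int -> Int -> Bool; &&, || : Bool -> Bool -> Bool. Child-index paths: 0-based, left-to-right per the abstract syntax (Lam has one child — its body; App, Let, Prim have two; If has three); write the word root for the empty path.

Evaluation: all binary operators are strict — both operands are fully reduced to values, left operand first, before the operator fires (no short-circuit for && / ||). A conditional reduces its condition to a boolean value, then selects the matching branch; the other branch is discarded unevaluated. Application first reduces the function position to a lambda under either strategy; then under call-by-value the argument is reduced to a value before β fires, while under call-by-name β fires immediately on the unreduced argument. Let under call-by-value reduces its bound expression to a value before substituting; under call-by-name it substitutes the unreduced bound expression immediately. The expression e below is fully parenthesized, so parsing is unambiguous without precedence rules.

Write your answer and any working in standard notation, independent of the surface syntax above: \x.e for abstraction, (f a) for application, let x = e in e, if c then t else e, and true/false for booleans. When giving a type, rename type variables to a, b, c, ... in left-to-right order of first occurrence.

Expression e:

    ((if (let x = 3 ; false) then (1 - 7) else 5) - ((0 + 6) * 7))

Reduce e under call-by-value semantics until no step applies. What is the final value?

Working:
step 0: ((if (let x = 3 in false) then (1 - 7) else 5) - ((0 + 6) * 7))
step 1: [let@0.0] ((if false then (1 - 7) else 5) - ((0 + 6) * 7))
step 2: [if@0] (5 - ((0 + 6) * 7))
step 3: [delta@1.0] (5 - (6 * 7))
step 4: [delta@1] (5 - 42)
step 5: [delta@root] -37

Answer: -37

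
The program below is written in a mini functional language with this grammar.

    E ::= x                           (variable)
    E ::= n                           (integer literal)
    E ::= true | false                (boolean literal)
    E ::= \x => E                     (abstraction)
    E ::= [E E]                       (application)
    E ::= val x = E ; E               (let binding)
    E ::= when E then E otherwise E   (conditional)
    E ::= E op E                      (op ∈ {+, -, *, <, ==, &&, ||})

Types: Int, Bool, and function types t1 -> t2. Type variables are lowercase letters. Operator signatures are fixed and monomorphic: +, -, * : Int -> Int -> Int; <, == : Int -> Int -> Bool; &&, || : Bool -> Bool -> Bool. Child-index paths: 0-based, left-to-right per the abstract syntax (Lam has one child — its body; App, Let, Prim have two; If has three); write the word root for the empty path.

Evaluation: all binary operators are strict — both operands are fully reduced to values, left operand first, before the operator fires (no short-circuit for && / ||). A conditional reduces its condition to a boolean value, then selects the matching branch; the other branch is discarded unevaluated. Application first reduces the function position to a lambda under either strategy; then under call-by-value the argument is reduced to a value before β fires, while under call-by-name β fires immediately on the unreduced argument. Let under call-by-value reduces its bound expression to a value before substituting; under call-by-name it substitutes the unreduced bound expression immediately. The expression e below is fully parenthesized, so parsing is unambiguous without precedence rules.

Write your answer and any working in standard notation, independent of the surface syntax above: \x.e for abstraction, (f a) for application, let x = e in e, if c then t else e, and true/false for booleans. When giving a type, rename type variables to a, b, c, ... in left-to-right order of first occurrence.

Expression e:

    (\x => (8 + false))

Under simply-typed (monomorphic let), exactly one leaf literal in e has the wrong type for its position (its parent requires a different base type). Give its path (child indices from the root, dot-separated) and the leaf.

Derivation:
  unify Int ~ Int
  unify Bool ~ Int
  FAIL: mismatch Bool ~ Int

Answer: 0.1 : false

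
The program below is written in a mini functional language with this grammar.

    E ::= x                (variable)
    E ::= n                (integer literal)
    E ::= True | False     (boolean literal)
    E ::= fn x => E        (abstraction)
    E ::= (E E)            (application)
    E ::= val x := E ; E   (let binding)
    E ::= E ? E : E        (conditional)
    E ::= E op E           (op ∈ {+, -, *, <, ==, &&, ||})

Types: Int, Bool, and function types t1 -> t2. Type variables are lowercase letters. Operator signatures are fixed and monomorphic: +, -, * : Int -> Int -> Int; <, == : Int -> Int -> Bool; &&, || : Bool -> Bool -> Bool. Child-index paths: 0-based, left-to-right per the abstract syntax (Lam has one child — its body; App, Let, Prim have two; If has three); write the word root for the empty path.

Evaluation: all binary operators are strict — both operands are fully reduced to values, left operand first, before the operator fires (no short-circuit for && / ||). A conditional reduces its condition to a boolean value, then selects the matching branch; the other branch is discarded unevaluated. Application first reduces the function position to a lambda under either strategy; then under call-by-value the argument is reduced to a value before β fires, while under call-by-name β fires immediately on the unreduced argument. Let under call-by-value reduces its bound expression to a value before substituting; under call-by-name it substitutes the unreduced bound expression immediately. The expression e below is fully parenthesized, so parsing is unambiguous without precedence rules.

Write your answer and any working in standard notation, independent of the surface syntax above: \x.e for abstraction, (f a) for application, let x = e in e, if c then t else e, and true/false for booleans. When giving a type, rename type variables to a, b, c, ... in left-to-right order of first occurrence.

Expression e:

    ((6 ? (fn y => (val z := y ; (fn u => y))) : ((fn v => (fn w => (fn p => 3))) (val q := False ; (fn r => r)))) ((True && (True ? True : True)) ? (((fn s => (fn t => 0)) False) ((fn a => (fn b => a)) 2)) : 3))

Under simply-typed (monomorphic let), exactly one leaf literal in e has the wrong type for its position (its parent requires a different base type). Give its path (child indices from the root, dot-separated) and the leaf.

Working:
  unify Int ~ Bool
  FAIL: mismatch Int ~ Bool

Answer: 0.0 : 6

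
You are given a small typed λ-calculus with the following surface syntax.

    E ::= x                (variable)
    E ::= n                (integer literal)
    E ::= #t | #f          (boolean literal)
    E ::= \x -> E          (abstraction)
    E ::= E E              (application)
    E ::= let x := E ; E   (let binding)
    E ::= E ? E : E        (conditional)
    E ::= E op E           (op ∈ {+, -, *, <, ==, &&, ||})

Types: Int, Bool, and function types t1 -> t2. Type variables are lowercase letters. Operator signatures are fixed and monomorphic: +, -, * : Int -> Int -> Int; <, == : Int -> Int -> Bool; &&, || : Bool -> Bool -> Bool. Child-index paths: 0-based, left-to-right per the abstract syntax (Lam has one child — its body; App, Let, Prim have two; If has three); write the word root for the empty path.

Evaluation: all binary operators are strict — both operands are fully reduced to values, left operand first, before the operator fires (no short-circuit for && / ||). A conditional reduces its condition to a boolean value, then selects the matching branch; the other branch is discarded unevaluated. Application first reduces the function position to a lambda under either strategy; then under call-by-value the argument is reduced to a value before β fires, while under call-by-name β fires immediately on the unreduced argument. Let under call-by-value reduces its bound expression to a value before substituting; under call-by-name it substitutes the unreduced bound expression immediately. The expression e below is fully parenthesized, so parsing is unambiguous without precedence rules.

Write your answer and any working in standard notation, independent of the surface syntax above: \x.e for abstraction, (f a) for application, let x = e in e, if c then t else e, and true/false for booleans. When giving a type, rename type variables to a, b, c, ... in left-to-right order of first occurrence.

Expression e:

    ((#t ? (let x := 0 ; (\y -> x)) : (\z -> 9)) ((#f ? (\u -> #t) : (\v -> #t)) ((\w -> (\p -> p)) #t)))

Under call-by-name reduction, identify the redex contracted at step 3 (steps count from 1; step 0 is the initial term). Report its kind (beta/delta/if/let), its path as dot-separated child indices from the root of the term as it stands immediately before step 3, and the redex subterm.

Answer: beta at root : ((\y.0) ((if false then (\u.true) else (\v.true)) ((\w.(\p.p)) true)))

Trace:
step 0: ((if true then (let x = 0 in (\y.x)) else (\z.9)) ((if false then (\u.true) else (\v.true)) ((\w.(\p.p)) true)))
step 1: [if@0] ((let x = 0 in (\y.x)) ((if false then (\u.true) else (\v.true)) ((\w.(\p.p)) true)))
step 2: [let@0] ((\y.0) ((if false then (\u.true) else (\v.true)) ((\w.(\p.p)) true)))
step 3: [beta@root] 0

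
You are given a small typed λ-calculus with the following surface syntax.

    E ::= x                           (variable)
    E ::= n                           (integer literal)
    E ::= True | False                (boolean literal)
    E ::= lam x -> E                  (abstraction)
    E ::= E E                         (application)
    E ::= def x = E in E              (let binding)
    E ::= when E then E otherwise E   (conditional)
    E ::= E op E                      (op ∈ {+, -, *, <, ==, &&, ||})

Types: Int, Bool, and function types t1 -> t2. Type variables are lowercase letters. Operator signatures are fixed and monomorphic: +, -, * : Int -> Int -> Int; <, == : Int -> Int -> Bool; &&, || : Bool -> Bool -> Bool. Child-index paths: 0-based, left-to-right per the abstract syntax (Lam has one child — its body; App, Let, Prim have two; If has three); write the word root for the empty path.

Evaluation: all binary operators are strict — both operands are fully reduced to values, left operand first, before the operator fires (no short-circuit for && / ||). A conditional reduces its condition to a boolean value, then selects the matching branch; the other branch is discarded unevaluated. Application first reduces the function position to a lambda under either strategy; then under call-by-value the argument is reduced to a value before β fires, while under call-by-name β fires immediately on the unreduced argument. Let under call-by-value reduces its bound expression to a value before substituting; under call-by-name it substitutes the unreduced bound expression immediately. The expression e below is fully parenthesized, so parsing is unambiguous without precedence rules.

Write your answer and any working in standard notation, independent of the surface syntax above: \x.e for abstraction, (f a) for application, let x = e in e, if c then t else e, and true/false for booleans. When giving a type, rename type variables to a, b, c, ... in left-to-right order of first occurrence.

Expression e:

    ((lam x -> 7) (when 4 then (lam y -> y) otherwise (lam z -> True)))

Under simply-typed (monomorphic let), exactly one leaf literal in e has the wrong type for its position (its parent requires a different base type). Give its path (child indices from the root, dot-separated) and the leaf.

Derivation:
\x._ : a -> Int
  unify Int ~ Bool
  FAIL: mismatch Int ~ Bool

Answer: 1.0 : 4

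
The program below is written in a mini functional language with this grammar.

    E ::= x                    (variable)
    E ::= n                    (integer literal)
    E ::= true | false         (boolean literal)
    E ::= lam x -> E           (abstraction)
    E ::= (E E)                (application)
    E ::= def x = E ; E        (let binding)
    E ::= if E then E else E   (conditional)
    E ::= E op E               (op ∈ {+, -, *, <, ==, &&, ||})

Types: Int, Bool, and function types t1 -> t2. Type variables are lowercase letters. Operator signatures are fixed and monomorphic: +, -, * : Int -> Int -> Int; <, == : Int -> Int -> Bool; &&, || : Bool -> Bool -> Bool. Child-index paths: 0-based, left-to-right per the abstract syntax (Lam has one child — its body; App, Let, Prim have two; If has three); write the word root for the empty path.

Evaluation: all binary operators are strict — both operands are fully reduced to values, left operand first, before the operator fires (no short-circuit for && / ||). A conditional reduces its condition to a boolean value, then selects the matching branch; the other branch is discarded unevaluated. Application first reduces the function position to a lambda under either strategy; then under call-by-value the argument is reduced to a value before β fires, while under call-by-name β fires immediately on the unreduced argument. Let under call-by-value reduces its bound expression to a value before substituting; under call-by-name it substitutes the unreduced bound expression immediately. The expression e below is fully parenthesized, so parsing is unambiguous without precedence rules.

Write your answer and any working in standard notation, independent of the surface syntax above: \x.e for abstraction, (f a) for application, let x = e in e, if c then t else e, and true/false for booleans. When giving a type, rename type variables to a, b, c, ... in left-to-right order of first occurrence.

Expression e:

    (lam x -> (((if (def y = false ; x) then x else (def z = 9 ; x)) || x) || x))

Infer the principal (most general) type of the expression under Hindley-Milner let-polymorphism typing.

Derivation:
let y : Bool
x : a
  unify a ~ Bool
x : Bool
let z : Int
x : Bool
  unify Bool ~ Bool
  unify Bool ~ Bool
x : Bool
  unify Bool ~ Bool
  unify Bool ~ Bool
x : Bool
  unify Bool ~ Bool
\x._ : Bool -> Bool

Answer: Bool -> Bool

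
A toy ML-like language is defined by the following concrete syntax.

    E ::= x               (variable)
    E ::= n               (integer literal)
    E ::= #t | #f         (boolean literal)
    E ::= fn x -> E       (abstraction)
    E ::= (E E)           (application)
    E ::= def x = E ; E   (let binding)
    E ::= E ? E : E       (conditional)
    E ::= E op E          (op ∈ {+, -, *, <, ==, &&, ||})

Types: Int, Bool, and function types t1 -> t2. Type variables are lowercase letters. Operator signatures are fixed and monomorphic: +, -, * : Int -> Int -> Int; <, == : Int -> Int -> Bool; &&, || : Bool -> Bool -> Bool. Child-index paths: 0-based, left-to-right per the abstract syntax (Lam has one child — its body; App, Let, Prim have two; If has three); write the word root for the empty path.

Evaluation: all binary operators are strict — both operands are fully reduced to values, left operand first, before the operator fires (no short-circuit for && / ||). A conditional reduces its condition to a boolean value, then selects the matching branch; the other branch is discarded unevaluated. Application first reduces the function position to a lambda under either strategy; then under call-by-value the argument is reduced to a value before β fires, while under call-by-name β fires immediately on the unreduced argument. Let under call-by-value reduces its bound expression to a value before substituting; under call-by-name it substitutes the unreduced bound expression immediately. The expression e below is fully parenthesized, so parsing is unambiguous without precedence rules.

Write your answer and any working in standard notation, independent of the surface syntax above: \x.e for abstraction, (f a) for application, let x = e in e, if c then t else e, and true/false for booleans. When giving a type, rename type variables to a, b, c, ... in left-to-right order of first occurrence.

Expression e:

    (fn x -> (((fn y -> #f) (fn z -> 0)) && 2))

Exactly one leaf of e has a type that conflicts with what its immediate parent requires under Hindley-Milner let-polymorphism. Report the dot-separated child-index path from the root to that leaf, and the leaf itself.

Derivation:
\y._ : b -> Bool
\z._ : c -> Int
  unify b -> Bool ~ (c -> Int) -> d
  unify b ~ c -> Int
  unify Bool ~ d
_ _ : Bool
  unify Bool ~ Bool
  unify Int ~ Bool
  FAIL: mismatch Int ~ Bool

Answer: 0.1 : 2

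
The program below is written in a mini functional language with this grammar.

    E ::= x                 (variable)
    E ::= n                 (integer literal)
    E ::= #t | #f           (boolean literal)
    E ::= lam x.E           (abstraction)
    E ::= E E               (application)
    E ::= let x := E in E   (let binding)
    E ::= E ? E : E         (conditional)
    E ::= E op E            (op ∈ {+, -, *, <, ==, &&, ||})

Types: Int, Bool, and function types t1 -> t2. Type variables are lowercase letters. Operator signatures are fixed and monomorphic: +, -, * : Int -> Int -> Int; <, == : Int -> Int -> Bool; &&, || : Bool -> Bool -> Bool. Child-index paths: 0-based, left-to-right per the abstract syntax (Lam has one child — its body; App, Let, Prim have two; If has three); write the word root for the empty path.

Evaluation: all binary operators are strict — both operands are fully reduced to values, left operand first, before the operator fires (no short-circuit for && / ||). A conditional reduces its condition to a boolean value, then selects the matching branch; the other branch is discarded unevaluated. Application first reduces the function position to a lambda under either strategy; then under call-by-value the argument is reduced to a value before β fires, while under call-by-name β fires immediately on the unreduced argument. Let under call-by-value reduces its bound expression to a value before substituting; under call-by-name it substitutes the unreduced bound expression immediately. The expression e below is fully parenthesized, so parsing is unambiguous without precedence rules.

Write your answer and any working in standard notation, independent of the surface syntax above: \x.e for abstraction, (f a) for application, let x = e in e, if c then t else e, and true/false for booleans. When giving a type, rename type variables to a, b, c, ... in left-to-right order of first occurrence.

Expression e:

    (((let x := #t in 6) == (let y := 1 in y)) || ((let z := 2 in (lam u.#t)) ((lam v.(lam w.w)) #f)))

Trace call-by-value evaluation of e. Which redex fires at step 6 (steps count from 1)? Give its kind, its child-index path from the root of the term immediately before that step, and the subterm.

Answer: beta at 1 : ((\u.true) (\w.w))

Trace:
step 0: (((let x = true in 6) == (let y = 1 in y)) || ((let z = 2 in (\u.true)) ((\v.(\w.w)) false)))
step 1: [let@0.0] ((6 == (let y = 1 in y)) || ((let z = 2 in (\u.true)) ((\v.(\w.w)) false)))
step 2: [let@0.1] ((6 == 1) || ((let z = 2 in (\u.true)) ((\v.(\w.w)) false)))
step 3: [delta@0] (false || ((let z = 2 in (\u.true)) ((\v.(\w.w)) false)))
step 4: [let@1.0] (false || ((\u.true) ((\v.(\w.w)) false)))
step 5: [beta@1.1] (false || ((\u.true) (\w.w)))
step 6: [beta@1] (false || true)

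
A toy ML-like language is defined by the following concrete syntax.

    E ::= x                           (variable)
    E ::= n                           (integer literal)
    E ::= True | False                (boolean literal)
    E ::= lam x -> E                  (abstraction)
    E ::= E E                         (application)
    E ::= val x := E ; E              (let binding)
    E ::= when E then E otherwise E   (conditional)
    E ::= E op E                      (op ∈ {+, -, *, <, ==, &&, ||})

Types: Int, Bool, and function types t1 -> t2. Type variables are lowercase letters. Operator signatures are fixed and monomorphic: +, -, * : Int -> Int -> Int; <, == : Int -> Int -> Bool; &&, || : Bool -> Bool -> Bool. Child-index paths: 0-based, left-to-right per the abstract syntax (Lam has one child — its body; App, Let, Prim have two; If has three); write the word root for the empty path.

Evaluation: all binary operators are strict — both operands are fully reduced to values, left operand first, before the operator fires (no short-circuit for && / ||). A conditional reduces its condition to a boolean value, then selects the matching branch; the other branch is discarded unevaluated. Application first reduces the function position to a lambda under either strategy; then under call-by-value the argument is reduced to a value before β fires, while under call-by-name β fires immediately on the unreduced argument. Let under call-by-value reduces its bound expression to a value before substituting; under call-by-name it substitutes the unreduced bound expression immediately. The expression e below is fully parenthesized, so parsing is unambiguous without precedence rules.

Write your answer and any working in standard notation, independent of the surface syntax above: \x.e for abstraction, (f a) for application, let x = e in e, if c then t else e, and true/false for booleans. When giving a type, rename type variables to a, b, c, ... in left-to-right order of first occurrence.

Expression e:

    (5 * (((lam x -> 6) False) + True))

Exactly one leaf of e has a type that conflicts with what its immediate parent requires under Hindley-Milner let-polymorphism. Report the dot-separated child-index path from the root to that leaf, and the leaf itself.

Answer: 1.1 : true

Working:
  unify Int ~ Int
\x._ : a -> Int
  unify a -> Int ~ Bool -> b
  unify a ~ Bool
  unify Int ~ b
_ _ : Int
  unify Int ~ Int
  unify Bool ~ Int
  FAIL: mismatch Bool ~ Int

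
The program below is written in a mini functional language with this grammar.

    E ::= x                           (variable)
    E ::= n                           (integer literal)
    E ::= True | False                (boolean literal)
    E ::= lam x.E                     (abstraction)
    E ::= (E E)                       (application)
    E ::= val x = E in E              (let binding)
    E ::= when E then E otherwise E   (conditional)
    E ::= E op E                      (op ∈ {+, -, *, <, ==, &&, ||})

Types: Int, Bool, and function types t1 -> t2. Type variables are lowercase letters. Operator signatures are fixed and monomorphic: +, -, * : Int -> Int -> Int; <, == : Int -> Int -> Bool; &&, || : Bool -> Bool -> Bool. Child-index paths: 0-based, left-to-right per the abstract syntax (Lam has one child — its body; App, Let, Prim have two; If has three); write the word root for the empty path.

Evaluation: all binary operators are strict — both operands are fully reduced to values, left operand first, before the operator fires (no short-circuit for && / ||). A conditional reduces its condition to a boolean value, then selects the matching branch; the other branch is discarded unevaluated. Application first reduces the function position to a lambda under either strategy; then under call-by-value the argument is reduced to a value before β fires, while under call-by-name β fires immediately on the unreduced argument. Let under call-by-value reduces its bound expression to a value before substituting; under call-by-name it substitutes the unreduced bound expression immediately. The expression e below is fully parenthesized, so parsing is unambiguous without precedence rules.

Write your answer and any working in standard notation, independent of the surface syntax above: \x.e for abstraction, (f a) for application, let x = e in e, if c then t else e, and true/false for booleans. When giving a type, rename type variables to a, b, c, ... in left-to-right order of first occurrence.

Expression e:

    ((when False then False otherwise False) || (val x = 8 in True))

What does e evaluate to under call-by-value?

Answer: true

Trace:
step 0: ((if false then false else false) || (let x = 8 in true))
step 1: [if@0] (false || (let x = 8 in true))
step 2: [let@1] (false || true)
step 3: [delta@root] true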